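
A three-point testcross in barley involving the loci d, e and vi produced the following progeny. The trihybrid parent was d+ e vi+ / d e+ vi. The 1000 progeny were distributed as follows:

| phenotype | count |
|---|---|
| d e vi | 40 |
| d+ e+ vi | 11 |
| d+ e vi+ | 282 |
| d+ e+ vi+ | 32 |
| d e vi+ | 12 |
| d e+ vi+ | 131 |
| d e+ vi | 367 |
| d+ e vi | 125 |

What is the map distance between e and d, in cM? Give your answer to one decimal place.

9.5 cM

The two rarest classes, d e vi+ and d+ e+ vi, are the double crossovers. Comparing them with the parentals, only the d allele has switched, so d is the middle locus and the order is e – d – vi.
Crossovers in the e–d interval produce the single-crossover classes d+ e+ vi+ and d e vi (32 + 40 = 72) plus the double crossovers (23).
RF(e–d) = (72 + 23) / 1000 = 95/1000 = 0.0950 → 9.5 cM.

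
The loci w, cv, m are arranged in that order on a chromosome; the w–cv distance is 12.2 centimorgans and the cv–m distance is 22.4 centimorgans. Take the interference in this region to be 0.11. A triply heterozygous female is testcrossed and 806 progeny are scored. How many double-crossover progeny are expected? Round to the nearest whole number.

20

Map distances give recombination frequencies of 0.122 and 0.224 for the two intervals.
With interference 0.11 (so coincidence = 0.89), expected double-crossover frequency = 0.122 × 0.224 × 0.89 = 0.02432.
Expected number = 0.02432 × 806 = 19.60 ≈ 20.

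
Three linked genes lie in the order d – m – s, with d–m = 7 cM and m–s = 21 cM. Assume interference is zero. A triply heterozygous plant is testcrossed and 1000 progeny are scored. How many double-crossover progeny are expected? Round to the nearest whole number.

15

Map distances give recombination frequencies of 0.070 and 0.210 for the two intervals.
With no interference, expected double-crossover frequency = 0.070 × 0.210 = 0.01470.
Expected number = 0.01470 × 1000 = 14.70 ≈ 15.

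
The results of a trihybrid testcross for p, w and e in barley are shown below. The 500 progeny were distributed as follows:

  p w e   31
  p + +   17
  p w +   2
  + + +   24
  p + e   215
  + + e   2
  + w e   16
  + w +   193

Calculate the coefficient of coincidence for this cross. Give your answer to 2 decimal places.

The two most frequent reciprocal classes, + w + and p + e, are the parental types, so the F1 was + w + / p + e.
The two rarest classes, p w + and + + e, are the double crossovers. Comparing them with the parentals, only the p allele has switched, so p is the middle locus and the order is w – p – e.
w–p: (55 + 4)/500 = 0.1180; p–e: (33 + 4)/500 = 0.0740.
Expected DCO frequency = 0.1180 × 0.0740 ≈ 0.00873; observed = 4/500 ≈ 0.00800.
Coefficient of coincidence = 0.00800/0.00873 ≈ 0.92.

0.92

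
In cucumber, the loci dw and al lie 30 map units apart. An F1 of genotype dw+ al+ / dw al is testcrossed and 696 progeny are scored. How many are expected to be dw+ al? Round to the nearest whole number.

104

A map distance of 30 map units corresponds to a recombination frequency of 0.300.
The F1 is dw+ al+ / dw al, so dw+ al is a recombinant gamete class with expected frequency r/2 = 0.300/2 = 0.1500.
Expected number = 0.1500 × 696 = 104.40 ≈ 104.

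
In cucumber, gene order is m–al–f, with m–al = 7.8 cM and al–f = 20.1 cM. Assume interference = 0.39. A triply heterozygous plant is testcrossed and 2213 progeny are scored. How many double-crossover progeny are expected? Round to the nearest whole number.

21

Map distances give recombination frequencies of 0.078 and 0.201 for the two intervals.
With interference 0.39 (so coincidence = 0.61), expected double-crossover frequency = 0.078 × 0.201 × 0.61 = 0.00956.
Expected number = 0.00956 × 2213 = 21.16 ≈ 21.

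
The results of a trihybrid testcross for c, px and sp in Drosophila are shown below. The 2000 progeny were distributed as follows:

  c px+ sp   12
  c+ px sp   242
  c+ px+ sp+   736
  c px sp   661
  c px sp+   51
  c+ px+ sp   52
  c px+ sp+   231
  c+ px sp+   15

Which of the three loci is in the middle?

px

The two most frequent reciprocal classes, c px sp and c+ px+ sp+, are the parental types, so the F1 was c px sp / c+ px+ sp+.
The two rarest classes, c px+ sp and c+ px sp+, are the double crossovers. Comparing them with the parentals, only the px allele has switched, so px is the middle locus and the order is sp – px – c.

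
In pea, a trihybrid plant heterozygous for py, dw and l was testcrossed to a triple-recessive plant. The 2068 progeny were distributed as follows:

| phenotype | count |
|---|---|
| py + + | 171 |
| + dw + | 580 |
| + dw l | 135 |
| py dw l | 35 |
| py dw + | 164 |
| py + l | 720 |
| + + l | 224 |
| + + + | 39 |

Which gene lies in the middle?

The two most frequent reciprocal classes, py + l and + dw +, are the parental types, so the F1 was py + l / + dw +.
The two rarest classes, py dw l and + + +, are the double crossovers. Comparing them with the parentals, only the dw allele has switched, so dw is the middle locus and the order is l – dw – py.

dw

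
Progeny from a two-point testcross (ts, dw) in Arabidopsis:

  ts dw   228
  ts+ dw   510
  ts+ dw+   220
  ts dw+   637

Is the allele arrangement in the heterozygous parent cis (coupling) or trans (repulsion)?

trans

The two most frequent classes are ts+ dw (510) and ts dw+ (637); these are the parental (non-recombinant) types.
So the F1 carried ts+ dw on one chromosome and ts dw+ on the other — the recessive alleles are on opposite chromosomes (trans / repulsion).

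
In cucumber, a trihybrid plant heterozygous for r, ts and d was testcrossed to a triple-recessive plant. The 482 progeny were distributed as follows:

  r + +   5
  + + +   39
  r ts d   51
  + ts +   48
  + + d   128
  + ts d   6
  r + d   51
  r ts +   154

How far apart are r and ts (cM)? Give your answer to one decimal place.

The two most frequent reciprocal classes, + + d and r ts +, are the parental types, so the F1 was + + d / r ts +.
The two rarest classes, + ts d and r + +, are the double crossovers. Comparing them with the parentals, only the ts allele has switched, so ts is the middle locus and the order is d – ts – r.
Crossovers in the ts–r interval produce the single-crossover classes r + d and + ts + (51 + 48 = 99) plus the double crossovers (11).
RF(ts–r) = (99 + 11) / 482 = 110/482 = 0.2282 → 22.8 cM.

22.8 cM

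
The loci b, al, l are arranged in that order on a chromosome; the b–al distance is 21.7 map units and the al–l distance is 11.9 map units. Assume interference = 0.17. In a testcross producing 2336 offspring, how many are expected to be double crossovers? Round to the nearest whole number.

50

Map distances give recombination frequencies of 0.217 and 0.119 for the two intervals.
With interference 0.17 (so coincidence = 0.83), expected double-crossover frequency = 0.217 × 0.119 × 0.83 = 0.02143.
Expected number = 0.02143 × 2336 = 50.07 ≈ 50.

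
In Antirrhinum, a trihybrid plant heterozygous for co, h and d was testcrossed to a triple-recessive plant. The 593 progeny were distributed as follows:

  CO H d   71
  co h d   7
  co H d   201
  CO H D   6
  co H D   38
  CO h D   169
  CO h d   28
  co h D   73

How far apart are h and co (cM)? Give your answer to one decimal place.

26.5 cM

The two most frequent reciprocal classes, CO h D and co H d, are the parental types, so the F1 was CO h D / co H d.
The two rarest classes, CO H D and co h d, are the double crossovers. Comparing them with the parentals, only the h allele has switched, so h is the middle locus and the order is co – h – d.
Crossovers in the co–h interval produce the single-crossover classes co h D and CO H d (73 + 71 = 144) plus the double crossovers (13).
RF(co–h) = (144 + 13) / 593 = 157/593 = 0.2648 → 26.5 cM.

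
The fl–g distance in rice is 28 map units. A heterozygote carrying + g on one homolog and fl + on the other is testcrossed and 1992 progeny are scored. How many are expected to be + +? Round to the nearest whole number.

A map distance of 28 map units corresponds to a recombination frequency of 0.280.
The F1 is + g / fl +, so + + is a recombinant gamete class with expected frequency r/2 = 0.280/2 = 0.1400.
Expected number = 0.1400 × 1992 = 278.88 ≈ 279.

279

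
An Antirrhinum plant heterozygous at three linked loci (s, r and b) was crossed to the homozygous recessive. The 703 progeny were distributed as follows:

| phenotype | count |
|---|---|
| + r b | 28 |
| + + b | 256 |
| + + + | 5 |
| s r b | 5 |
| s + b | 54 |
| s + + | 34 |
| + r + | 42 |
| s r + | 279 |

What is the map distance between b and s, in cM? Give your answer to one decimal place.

The two most frequent reciprocal classes, + + b and s r +, are the parental types, so the F1 was + + b / s r +.
The two rarest classes, + + + and s r b, are the double crossovers. Comparing them with the parentals, only the b allele has switched, so b is the middle locus and the order is s – b – r.
Crossovers in the s–b interval produce the single-crossover classes s + b and + r + (54 + 42 = 96) plus the double crossovers (10).
RF(s–b) = (96 + 10) / 703 = 106/703 = 0.1508 → 15.1 cM.

15.1 cM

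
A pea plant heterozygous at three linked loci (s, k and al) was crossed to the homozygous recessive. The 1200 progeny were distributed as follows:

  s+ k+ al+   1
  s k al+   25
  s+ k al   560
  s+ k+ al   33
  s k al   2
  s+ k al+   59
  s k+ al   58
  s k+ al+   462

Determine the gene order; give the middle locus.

s

The two most frequent reciprocal classes, s+ k al and s k+ al+, are the parental types, so the F1 was s+ k al / s k+ al+.
The two rarest classes, s k al and s+ k+ al+, are the double crossovers. Comparing them with the parentals, only the s allele has switched, so s is the middle locus and the order is al – s – k.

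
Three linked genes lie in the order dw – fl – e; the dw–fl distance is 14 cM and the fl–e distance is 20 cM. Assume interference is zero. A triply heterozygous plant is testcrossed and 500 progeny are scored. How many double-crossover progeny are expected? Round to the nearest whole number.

14

Map distances give recombination frequencies of 0.140 and 0.200 for the two intervals.
With no interference, expected double-crossover frequency = 0.140 × 0.200 = 0.02800.
Expected number = 0.02800 × 500 = 14.00 ≈ 14.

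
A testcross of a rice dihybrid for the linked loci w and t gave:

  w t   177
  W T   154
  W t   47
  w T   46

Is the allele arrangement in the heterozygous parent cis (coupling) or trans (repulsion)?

The two most frequent classes are W T (154) and w t (177); these are the parental (non-recombinant) types.
So the F1 carried W T on one chromosome and w t on the other — the recessive alleles are on the same chromosome (cis / coupling).

cis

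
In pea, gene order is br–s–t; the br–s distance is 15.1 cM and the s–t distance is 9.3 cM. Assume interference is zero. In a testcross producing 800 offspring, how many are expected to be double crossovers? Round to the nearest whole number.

Map distances give recombination frequencies of 0.151 and 0.093 for the two intervals.
With no interference, expected double-crossover frequency = 0.151 × 0.093 = 0.01404.
Expected number = 0.01404 × 800 = 11.23 ≈ 11.

11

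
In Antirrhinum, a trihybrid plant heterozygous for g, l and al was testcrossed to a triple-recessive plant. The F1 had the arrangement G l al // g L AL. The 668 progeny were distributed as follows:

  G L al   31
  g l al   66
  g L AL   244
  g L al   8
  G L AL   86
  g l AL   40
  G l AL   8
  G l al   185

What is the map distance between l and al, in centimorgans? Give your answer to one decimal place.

13.0 centimorgans

The two rarest classes, G l AL and g L al, are the double crossovers. Comparing them with the parentals, only the al allele has switched, so al is the middle locus and the order is l – al – g.
Crossovers in the l–al interval produce the single-crossover classes G L al and g l AL (31 + 40 = 71) plus the double crossovers (16).
RF(l–al) = (71 + 16) / 668 = 87/668 = 0.1302 → 13.0 centimorgans.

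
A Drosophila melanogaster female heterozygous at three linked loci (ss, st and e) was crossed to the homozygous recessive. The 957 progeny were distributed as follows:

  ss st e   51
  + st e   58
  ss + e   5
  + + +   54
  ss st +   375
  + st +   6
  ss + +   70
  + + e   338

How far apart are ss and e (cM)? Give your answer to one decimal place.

The two most frequent reciprocal classes, + + e and ss st +, are the parental types, so the F1 was + + e / ss st +.
The two rarest classes, ss + e and + st +, are the double crossovers. Comparing them with the parentals, only the ss allele has switched, so ss is the middle locus and the order is e – ss – st.
Crossovers in the e–ss interval produce the single-crossover classes + + + and ss st e (54 + 51 = 105) plus the double crossovers (11).
RF(e–ss) = (105 + 11) / 957 = 116/957 = 0.1212 → 12.1 cM.

12.1 cM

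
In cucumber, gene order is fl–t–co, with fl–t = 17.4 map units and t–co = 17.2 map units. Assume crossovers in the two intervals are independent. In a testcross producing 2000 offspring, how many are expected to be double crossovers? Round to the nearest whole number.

Map distances give recombination frequencies of 0.174 and 0.172 for the two intervals.
With no interference, expected double-crossover frequency = 0.174 × 0.172 = 0.02993.
Expected number = 0.02993 × 2000 = 59.86 ≈ 60.

60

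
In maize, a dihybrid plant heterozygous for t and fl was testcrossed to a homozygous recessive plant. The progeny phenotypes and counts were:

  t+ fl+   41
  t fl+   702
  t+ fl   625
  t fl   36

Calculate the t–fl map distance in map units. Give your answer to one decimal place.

The two most frequent classes, t+ fl (625) and t fl+ (702), are the parental types, so the F1 was t+ fl / t fl+.
The recombinant classes are t+ fl+ and t fl: 41 + 36 = 77.
Recombination frequency = 77/1404 = 0.0548 ≈ 5.5%, i.e. 5.5 map units.

5.5 map units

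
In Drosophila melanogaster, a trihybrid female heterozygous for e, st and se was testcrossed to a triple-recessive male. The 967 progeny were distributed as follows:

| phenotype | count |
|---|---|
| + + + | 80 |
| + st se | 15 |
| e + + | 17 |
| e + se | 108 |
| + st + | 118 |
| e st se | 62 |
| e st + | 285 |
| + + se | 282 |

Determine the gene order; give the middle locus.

st

The two most frequent reciprocal classes, + + se and e st +, are the parental types, so the F1 was + + se / e st +.
The two rarest classes, + st se and e + +, are the double crossovers. Comparing them with the parentals, only the st allele has switched, so st is the middle locus and the order is se – st – e.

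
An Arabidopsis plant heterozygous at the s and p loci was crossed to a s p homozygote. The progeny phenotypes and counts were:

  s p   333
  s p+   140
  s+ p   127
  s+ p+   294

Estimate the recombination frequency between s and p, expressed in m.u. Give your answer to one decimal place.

29.9 m.u.

The two most frequent classes, s+ p+ (294) and s p (333), are the parental types, so the F1 was s+ p+ / s p.
The recombinant classes are s+ p and s p+: 127 + 140 = 267.
Recombination frequency = 267/894 = 0.2987 ≈ 29.9%, i.e. 29.9 m.u.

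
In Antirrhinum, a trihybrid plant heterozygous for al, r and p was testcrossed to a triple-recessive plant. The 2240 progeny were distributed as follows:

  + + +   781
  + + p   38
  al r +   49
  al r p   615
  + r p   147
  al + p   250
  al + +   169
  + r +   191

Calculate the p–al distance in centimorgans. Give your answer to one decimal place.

18.0 centimorgans

The two most frequent reciprocal classes, + + + and al r p, are the parental types, so the F1 was + + + / al r p.
The two rarest classes, + + p and al r +, are the double crossovers. Comparing them with the parentals, only the p allele has switched, so p is the middle locus and the order is al – p – r.
Crossovers in the al–p interval produce the single-crossover classes al + + and + r p (169 + 147 = 316) plus the double crossovers (87).
RF(al–p) = (316 + 87) / 2240 = 403/2240 = 0.1799 → 18.0 centimorgans.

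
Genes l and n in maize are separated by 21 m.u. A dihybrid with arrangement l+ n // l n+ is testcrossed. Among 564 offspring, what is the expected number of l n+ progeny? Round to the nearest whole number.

223

A map distance of 21 m.u. corresponds to a recombination frequency of 0.210.
The F1 is l+ n / l n+, so l n+ is a parental gamete class with expected frequency (1 − r)/2 = 0.790/2 = 0.3950.
Expected number = 0.3950 × 564 = 222.78 ≈ 223.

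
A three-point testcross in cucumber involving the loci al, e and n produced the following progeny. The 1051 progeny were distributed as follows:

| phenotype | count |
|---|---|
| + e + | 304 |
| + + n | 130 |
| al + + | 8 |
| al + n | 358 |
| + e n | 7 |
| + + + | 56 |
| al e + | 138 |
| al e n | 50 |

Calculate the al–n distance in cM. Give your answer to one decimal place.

The two most frequent reciprocal classes, al + n and + e +, are the parental types, so the F1 was al + n / + e +.
The two rarest classes, al + + and + e n, are the double crossovers. Comparing them with the parentals, only the n allele has switched, so n is the middle locus and the order is al – n – e.
Crossovers in the al–n interval produce the single-crossover classes + + n and al e + (130 + 138 = 268) plus the double crossovers (15).
RF(al–n) = (268 + 15) / 1051 = 283/1051 = 0.2693 → 26.9 cM.

26.9 cM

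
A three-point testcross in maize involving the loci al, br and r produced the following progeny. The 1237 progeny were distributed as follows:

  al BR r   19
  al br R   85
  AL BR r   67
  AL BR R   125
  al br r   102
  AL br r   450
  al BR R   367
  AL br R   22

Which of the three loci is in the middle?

r

The two most frequent reciprocal classes, al BR R and AL br r, are the parental types, so the F1 was al BR R / AL br r.
The two rarest classes, al BR r and AL br R, are the double crossovers. Comparing them with the parentals, only the r allele has switched, so r is the middle locus and the order is al – r – br.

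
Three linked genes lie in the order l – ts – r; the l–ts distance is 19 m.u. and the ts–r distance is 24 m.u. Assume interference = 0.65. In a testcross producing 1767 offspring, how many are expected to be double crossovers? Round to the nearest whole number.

Map distances give recombination frequencies of 0.190 and 0.240 for the two intervals.
With interference 0.65 (so coincidence = 0.35), expected double-crossover frequency = 0.190 × 0.240 × 0.35 = 0.01596.
Expected number = 0.01596 × 1767 = 28.20 ≈ 28.

28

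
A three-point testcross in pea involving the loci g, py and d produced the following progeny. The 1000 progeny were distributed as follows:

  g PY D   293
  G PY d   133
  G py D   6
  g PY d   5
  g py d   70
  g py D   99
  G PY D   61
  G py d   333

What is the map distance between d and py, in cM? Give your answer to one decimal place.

The two most frequent reciprocal classes, g PY D and G py d, are the parental types, so the F1 was g PY D / G py d.
The two rarest classes, g PY d and G py D, are the double crossovers. Comparing them with the parentals, only the d allele has switched, so d is the middle locus and the order is g – d – py.
Crossovers in the d–py interval produce the single-crossover classes g py D and G PY d (99 + 133 = 232) plus the double crossovers (11).
RF(d–py) = (232 + 11) / 1000 = 243/1000 = 0.2430 → 24.3 cM.

24.3 cM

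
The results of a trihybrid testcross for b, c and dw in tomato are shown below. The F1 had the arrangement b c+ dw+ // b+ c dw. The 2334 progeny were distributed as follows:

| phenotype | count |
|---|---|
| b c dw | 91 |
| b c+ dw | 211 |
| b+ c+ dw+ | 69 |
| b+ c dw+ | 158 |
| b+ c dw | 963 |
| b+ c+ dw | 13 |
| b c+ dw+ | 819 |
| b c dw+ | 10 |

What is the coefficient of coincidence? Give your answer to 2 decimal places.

The two rarest classes, b c dw+ and b+ c+ dw, are the double crossovers. Comparing them with the parentals, only the c allele has switched, so c is the middle locus and the order is b – c – dw.
b–c: (160 + 23)/2334 = 0.0784; c–dw: (369 + 23)/2334 = 0.1680.
Expected DCO frequency = 0.0784 × 0.1680 ≈ 0.01317; observed = 23/2334 ≈ 0.00985.
Coefficient of coincidence = 0.00985/0.01317 ≈ 0.75.

0.75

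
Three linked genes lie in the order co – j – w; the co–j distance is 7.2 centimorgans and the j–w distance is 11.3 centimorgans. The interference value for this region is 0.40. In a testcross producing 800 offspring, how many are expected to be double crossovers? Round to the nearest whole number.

Map distances give recombination frequencies of 0.072 and 0.113 for the two intervals.
With interference 0.40 (so coincidence = 0.60), expected double-crossover frequency = 0.072 × 0.113 × 0.60 = 0.00488.
Expected number = 0.00488 × 800 = 3.91 ≈ 4.

4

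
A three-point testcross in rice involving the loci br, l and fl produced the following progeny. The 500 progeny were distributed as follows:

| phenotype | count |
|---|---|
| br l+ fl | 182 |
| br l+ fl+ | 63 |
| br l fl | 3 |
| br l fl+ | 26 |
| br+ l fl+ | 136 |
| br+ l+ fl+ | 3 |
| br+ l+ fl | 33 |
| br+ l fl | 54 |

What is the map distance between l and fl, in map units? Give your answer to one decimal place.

The two most frequent reciprocal classes, br l+ fl and br+ l fl+, are the parental types, so the F1 was br l+ fl / br+ l fl+.
The two rarest classes, br l fl and br+ l+ fl+, are the double crossovers. Comparing them with the parentals, only the l allele has switched, so l is the middle locus and the order is fl – l – br.
Crossovers in the fl–l interval produce the single-crossover classes br l+ fl+ and br+ l fl (63 + 54 = 117) plus the double crossovers (6).
RF(fl–l) = (117 + 6) / 500 = 123/500 = 0.2460 → 24.6 map units.

24.6 map units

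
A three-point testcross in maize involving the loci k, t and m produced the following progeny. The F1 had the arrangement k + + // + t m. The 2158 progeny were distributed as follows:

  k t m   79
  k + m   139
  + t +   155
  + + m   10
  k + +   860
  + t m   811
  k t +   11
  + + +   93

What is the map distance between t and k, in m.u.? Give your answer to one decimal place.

8.9 m.u.

The two rarest classes, k t + and + + m, are the double crossovers. Comparing them with the parentals, only the t allele has switched, so t is the middle locus and the order is k – t – m.
Crossovers in the k–t interval produce the single-crossover classes + + + and k t m (93 + 79 = 172) plus the double crossovers (21).
RF(k–t) = (172 + 21) / 2158 = 193/2158 = 0.0894 → 8.9 m.u.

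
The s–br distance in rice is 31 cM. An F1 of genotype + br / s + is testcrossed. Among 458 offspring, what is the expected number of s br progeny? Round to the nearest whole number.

A map distance of 31 cM corresponds to a recombination frequency of 0.310.
The F1 is + br / s +, so s br is a recombinant gamete class with expected frequency r/2 = 0.310/2 = 0.1550.
Expected number = 0.1550 × 458 = 70.99 ≈ 71.

71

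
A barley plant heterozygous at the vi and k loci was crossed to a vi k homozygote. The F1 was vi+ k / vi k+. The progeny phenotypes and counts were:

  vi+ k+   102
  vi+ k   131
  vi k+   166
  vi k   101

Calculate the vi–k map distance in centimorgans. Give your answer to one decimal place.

The recombinant classes are vi+ k+ and vi k: 102 + 101 = 203.
Recombination frequency = 203/500 = 0.4060 ≈ 40.6%, i.e. 40.6 centimorgans.

40.6 centimorgans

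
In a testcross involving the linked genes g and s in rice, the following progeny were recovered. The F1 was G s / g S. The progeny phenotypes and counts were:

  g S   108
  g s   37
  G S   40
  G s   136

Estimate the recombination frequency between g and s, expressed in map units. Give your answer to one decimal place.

The recombinant classes are G S and g s: 40 + 37 = 77.
Recombination frequency = 77/321 = 0.2399 ≈ 24.0%, i.e. 24.0 map units.

24.0 map units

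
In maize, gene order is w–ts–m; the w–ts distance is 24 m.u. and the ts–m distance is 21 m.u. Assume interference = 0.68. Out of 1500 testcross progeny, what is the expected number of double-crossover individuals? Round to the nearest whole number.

24

Map distances give recombination frequencies of 0.240 and 0.210 for the two intervals.
With interference 0.68 (so coincidence = 0.32), expected double-crossover frequency = 0.240 × 0.210 × 0.32 = 0.01613.
Expected number = 0.01613 × 1500 = 24.19 ≈ 24.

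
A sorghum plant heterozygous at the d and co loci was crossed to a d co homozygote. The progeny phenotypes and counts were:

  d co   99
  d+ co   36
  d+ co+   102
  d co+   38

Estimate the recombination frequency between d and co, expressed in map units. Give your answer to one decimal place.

The two most frequent classes, d+ co+ (102) and d co (99), are the parental types, so the F1 was d+ co+ / d co.
The recombinant classes are d+ co and d co+: 36 + 38 = 74.
Recombination frequency = 74/275 = 0.2691 ≈ 26.9%, i.e. 26.9 map units.

26.9 map units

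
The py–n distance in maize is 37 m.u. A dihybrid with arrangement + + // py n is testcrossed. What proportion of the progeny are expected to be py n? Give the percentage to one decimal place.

A map distance of 37 m.u. corresponds to a recombination frequency of 0.370.
The F1 is + + / py n, so py n is a parental gamete class with expected frequency (1 − r)/2 = 0.630/2 = 0.3150.
That is 0.3150 = 31.5% of the progeny.

31.5%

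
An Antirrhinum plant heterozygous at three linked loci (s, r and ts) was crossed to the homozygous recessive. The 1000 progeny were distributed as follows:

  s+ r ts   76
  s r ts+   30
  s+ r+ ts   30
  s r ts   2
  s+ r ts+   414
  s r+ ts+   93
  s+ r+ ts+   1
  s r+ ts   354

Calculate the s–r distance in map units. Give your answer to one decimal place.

The two most frequent reciprocal classes, s+ r ts+ and s r+ ts, are the parental types, so the F1 was s+ r ts+ / s r+ ts.
The two rarest classes, s+ r+ ts+ and s r ts, are the double crossovers. Comparing them with the parentals, only the r allele has switched, so r is the middle locus and the order is ts – r – s.
Crossovers in the r–s interval produce the single-crossover classes s r ts+ and s+ r+ ts (30 + 30 = 60) plus the double crossovers (3).
RF(r–s) = (60 + 3) / 1000 = 63/1000 = 0.0630 → 6.3 map units.

6.3 map units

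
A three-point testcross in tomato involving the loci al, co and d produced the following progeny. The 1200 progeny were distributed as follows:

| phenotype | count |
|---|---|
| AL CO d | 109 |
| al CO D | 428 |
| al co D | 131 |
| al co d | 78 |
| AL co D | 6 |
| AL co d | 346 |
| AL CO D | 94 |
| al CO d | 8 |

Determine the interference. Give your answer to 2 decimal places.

0.64

The two most frequent reciprocal classes, AL co d and al CO D, are the parental types, so the F1 was AL co d / al CO D.
The two rarest classes, AL co D and al CO d, are the double crossovers. Comparing them with the parentals, only the d allele has switched, so d is the middle locus and the order is al – d – co.
al–d: (172 + 14)/1200 = 0.1550; d–co: (240 + 14)/1200 = 0.2117.
Expected DCO frequency = 0.1550 × 0.2117 ≈ 0.03281; observed = 14/1200 ≈ 0.01167.
Coefficient of coincidence = 0.01167/0.03281 ≈ 0.36; interference = 1 − 0.36 = 0.64.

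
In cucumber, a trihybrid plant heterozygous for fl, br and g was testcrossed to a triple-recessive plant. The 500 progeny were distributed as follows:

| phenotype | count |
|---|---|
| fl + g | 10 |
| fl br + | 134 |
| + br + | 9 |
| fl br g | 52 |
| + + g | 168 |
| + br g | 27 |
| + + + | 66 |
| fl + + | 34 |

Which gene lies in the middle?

The two most frequent reciprocal classes, fl br + and + + g, are the parental types, so the F1 was fl br + / + + g.
The two rarest classes, + br + and fl + g, are the double crossovers. Comparing them with the parentals, only the fl allele has switched, so fl is the middle locus and the order is br – fl – g.

fl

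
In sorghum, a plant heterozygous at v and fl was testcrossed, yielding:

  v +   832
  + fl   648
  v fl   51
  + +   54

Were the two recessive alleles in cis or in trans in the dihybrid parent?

trans

The two most frequent classes are + fl (648) and v + (832); these are the parental (non-recombinant) types.
So the F1 carried + fl on one chromosome and v + on the other — the recessive alleles are on opposite chromosomes (trans / repulsion).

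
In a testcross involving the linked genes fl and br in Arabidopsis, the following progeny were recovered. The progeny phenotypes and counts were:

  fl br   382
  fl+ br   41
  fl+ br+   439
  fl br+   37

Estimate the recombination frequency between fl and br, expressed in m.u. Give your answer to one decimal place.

8.7 m.u.

The two most frequent classes, fl+ br+ (439) and fl br (382), are the parental types, so the F1 was fl+ br+ / fl br.
The recombinant classes are fl+ br and fl br+: 41 + 37 = 78.
Recombination frequency = 78/899 = 0.0868 ≈ 8.7%, i.e. 8.7 m.u.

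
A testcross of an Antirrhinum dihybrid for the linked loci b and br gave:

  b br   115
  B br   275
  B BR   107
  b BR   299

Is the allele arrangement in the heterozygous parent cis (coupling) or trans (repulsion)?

The two most frequent classes are B br (275) and b BR (299); these are the parental (non-recombinant) types.
So the F1 carried B br on one chromosome and b BR on the other — the recessive alleles are on opposite chromosomes (trans / repulsion).

trans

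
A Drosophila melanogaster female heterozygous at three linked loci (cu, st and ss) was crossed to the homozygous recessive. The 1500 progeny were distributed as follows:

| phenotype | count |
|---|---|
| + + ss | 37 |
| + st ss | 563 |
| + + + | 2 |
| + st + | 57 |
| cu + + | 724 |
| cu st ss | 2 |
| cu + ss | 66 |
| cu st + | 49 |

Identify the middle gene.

cu

The two most frequent reciprocal classes, cu + + and + st ss, are the parental types, so the F1 was cu + + / + st ss.
The two rarest classes, + + + and cu st ss, are the double crossovers. Comparing them with the parentals, only the cu allele has switched, so cu is the middle locus and the order is ss – cu – st.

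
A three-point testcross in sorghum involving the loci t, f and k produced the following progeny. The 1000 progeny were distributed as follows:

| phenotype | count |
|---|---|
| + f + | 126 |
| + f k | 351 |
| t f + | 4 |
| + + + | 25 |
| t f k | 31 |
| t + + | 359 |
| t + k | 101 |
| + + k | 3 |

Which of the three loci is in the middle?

f

The two most frequent reciprocal classes, + f k and t + +, are the parental types, so the F1 was + f k / t + +.
The two rarest classes, + + k and t f +, are the double crossovers. Comparing them with the parentals, only the f allele has switched, so f is the middle locus and the order is t – f – k.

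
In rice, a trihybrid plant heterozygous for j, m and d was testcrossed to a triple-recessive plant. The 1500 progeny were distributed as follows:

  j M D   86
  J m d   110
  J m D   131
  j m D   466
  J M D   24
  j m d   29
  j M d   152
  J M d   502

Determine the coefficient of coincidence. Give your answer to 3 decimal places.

0.950

The two most frequent reciprocal classes, J M d and j m D, are the parental types, so the F1 was J M d / j m D.
The two rarest classes, J M D and j m d, are the double crossovers. Comparing them with the parentals, only the d allele has switched, so d is the middle locus and the order is m – d – j.
m–d: (196 + 53)/1500 = 0.1660; d–j: (283 + 53)/1500 = 0.2240.
Expected DCO frequency = 0.1660 × 0.2240 ≈ 0.03718; observed = 53/1500 ≈ 0.03533.
Coefficient of coincidence = 0.03533/0.03718 ≈ 0.950.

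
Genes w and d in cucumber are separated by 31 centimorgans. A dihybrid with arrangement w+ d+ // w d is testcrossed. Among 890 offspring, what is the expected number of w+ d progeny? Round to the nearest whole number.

A map distance of 31 centimorgans corresponds to a recombination frequency of 0.310.
The F1 is w+ d+ / w d, so w+ d is a recombinant gamete class with expected frequency r/2 = 0.310/2 = 0.1550.
Expected number = 0.1550 × 890 = 137.95 ≈ 138.

138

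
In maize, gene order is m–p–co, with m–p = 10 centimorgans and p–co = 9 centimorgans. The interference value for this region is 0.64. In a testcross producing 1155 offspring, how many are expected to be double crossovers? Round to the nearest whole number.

Map distances give recombination frequencies of 0.100 and 0.090 for the two intervals.
With interference 0.64 (so coincidence = 0.36), expected double-crossover frequency = 0.100 × 0.090 × 0.36 = 0.00324.
Expected number = 0.00324 × 1155 = 3.74 ≈ 4.

4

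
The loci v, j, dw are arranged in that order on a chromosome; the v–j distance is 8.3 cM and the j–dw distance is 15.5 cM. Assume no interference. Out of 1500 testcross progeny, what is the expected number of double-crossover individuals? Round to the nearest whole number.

Map distances give recombination frequencies of 0.083 and 0.155 for the two intervals.
With no interference, expected double-crossover frequency = 0.083 × 0.155 = 0.01287.
Expected number = 0.01287 × 1500 = 19.30 ≈ 19.

19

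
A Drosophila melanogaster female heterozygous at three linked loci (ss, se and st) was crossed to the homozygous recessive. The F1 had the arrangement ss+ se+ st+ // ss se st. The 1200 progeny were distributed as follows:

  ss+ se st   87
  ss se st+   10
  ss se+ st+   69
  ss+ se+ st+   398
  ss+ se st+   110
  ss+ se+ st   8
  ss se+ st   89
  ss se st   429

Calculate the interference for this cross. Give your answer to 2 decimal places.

0.43

The two rarest classes, ss+ se+ st and ss se st+, are the double crossovers. Comparing them with the parentals, only the st allele has switched, so st is the middle locus and the order is se – st – ss.
se–st: (199 + 18)/1200 = 0.1808; st–ss: (156 + 18)/1200 = 0.1450.
Expected DCO frequency = 0.1808 × 0.1450 ≈ 0.02622; observed = 18/1200 ≈ 0.01500.
Coefficient of coincidence = 0.01500/0.02622 ≈ 0.57; interference = 1 − 0.57 = 0.43.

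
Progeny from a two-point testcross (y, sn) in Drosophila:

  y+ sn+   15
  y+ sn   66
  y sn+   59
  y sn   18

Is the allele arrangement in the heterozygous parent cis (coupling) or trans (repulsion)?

trans

The two most frequent classes are y+ sn (66) and y sn+ (59); these are the parental (non-recombinant) types.
So the F1 carried y+ sn on one chromosome and y sn+ on the other — the recessive alleles are on opposite chromosomes (trans / repulsion).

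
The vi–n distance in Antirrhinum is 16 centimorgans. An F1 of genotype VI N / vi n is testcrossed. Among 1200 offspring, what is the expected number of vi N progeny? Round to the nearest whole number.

A map distance of 16 centimorgans corresponds to a recombination frequency of 0.160.
The F1 is VI N / vi n, so vi N is a recombinant gamete class with expected frequency r/2 = 0.160/2 = 0.0800.
Expected number = 0.0800 × 1200 = 96.00 ≈ 96.

96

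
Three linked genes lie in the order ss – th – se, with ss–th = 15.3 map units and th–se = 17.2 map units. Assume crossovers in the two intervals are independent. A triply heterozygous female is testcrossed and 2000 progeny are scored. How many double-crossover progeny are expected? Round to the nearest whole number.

53

Map distances give recombination frequencies of 0.153 and 0.172 for the two intervals.
With no interference, expected double-crossover frequency = 0.153 × 0.172 = 0.02632.
Expected number = 0.02632 × 2000 = 52.63 ≈ 53.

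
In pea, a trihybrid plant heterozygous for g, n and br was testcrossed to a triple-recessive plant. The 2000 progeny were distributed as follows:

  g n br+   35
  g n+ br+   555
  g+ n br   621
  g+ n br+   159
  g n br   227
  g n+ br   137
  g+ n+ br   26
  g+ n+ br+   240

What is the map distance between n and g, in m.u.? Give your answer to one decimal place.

The two most frequent reciprocal classes, g+ n br and g n+ br+, are the parental types, so the F1 was g+ n br / g n+ br+.
The two rarest classes, g+ n+ br and g n br+, are the double crossovers. Comparing them with the parentals, only the n allele has switched, so n is the middle locus and the order is g – n – br.
Crossovers in the g–n interval produce the single-crossover classes g n br and g+ n+ br+ (227 + 240 = 467) plus the double crossovers (61).
RF(g–n) = (467 + 61) / 2000 = 528/2000 = 0.2640 → 26.4 m.u.

26.4 m.u.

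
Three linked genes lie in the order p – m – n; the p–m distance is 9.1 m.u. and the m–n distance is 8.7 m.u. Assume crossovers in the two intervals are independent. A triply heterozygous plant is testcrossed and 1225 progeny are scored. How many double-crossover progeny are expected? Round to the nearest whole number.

Map distances give recombination frequencies of 0.091 and 0.087 for the two intervals.
With no interference, expected double-crossover frequency = 0.091 × 0.087 = 0.00792.
Expected number = 0.00792 × 1225 = 9.70 ≈ 10.

10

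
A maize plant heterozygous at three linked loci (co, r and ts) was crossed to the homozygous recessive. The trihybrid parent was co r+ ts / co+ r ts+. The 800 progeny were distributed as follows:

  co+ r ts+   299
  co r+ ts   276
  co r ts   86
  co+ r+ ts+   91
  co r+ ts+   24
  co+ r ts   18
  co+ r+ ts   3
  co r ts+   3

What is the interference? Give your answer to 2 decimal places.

The two rarest classes, co+ r+ ts and co r ts+, are the double crossovers. Comparing them with the parentals, only the co allele has switched, so co is the middle locus and the order is r – co – ts.
r–co: (177 + 6)/800 = 0.2288; co–ts: (42 + 6)/800 = 0.0600.
Expected DCO frequency = 0.2288 × 0.0600 ≈ 0.01373; observed = 6/800 ≈ 0.00750.
Coefficient of coincidence = 0.00750/0.01373 ≈ 0.55; interference = 1 − 0.55 = 0.45.

0.45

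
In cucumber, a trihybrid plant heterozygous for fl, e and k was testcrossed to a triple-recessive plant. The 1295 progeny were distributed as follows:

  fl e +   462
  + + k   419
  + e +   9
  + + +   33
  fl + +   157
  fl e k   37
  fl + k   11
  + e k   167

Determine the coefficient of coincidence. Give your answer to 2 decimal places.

The two most frequent reciprocal classes, + + k and fl e +, are the parental types, so the F1 was + + k / fl e +.
The two rarest classes, fl + k and + e +, are the double crossovers. Comparing them with the parentals, only the fl allele has switched, so fl is the middle locus and the order is e – fl – k.
e–fl: (324 + 20)/1295 = 0.2656; fl–k: (70 + 20)/1295 = 0.0695.
Expected DCO frequency = 0.2656 × 0.0695 ≈ 0.01846; observed = 20/1295 ≈ 0.01544.
Coefficient of coincidence = 0.01544/0.01846 ≈ 0.84.

0.84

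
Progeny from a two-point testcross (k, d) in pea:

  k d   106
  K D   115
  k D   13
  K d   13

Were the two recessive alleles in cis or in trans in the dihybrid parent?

The two most frequent classes are K D (115) and k d (106); these are the parental (non-recombinant) types.
So the F1 carried K D on one chromosome and k d on the other — the recessive alleles are on the same chromosome (cis / coupling).

cis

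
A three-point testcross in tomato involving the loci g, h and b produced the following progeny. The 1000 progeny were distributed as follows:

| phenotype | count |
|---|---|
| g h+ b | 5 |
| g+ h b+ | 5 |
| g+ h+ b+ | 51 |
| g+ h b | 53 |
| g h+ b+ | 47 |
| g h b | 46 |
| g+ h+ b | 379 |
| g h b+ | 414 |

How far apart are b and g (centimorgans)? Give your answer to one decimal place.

The two most frequent reciprocal classes, g+ h+ b and g h b+, are the parental types, so the F1 was g+ h+ b / g h b+.
The two rarest classes, g h+ b and g+ h b+, are the double crossovers. Comparing them with the parentals, only the g allele has switched, so g is the middle locus and the order is b – g – h.
Crossovers in the b–g interval produce the single-crossover classes g+ h+ b+ and g h b (51 + 46 = 97) plus the double crossovers (10).
RF(b–g) = (97 + 10) / 1000 = 107/1000 = 0.1070 → 10.7 centimorgans.

10.7 centimorgans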